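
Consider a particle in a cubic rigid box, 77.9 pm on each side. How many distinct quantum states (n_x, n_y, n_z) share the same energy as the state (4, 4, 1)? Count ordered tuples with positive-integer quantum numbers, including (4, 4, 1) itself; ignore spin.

The level has n_x² + n_y² + n_z² = 33. The ordered positive-integer solutions are (1, 4, 4), (2, 2, 5), (2, 5, 2), (4, 1, 4), (4, 4, 1), (5, 2, 2).
That gives 6 states.

degeneracy = 6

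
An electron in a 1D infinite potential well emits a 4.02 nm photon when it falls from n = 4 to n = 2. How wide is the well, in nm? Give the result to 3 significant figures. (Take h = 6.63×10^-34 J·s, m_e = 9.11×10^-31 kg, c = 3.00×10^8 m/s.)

L = 0.121 nm

The photon carries ΔE = hc/λ = 6.63×10^-34·3.00×10^8/4.02×10^-9 m = 4.948×10^-17 J.
Since ΔE = (4² − 2²)E_1, E_1 = 4.123×10^-18 J, and L = h/√(8m_eE_1) = 1.21×10^-10 m = 0.121 nm.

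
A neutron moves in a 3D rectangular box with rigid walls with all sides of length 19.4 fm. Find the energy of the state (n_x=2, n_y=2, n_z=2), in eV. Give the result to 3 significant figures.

E = 6.52×10^6 eV

For a 3D rectangular well E = (h²/8m_n)·Σ n_i²/L_i² = (6.626×10^-34)²/(8·1.675×10^-27) · [2²/(19.4 fm)² + 2²/(19.4 fm)² + 2²/(19.4 fm)²].
Evaluating gives E = 1.045×10^-12 J = 6.52×10^6 eV.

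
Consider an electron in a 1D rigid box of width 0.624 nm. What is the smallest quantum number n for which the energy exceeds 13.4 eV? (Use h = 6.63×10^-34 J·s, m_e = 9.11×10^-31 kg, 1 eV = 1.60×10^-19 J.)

E_1 = h²/(8m_eL²) = 1.549×10^-19 J = 0.9681 eV.
Need n² > 13.4/0.9681 = 13.84, i.e. n > 3.720.
The smallest integer satisfying this is n = 4.

n = 4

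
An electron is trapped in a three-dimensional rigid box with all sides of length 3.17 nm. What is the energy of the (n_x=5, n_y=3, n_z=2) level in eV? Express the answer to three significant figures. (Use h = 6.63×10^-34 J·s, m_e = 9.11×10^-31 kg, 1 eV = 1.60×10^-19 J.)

For a 3D rectangular well E = (h²/8m_e)·Σ n_i²/L_i² = (6.63×10^-34)²/(8·9.11×10^-31) · [5²/(3.17 nm)² + 3²/(3.17 nm)² + 2²/(3.17 nm)²].
Evaluating gives E = 2.281×10^-19 J = 1.43 eV.

E = 1.43 eV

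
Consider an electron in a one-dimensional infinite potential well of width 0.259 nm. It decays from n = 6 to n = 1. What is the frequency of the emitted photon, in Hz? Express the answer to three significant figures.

f = 4.74×10^16 Hz

E_1 = h²/(8m_eL²) = 8.981×10^-19 J and ΔE = (6² − 1²)E_1 = 3.143×10^-17 J.
f = ΔE/h = 3.143×10^-17/6.626×10^-34 = 4.74×10^16 Hz.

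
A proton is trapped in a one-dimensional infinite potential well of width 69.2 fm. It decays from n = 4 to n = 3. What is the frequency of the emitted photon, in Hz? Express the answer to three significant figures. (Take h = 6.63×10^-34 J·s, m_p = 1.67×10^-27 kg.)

f = 7.25×10^19 Hz

E_1 = h²/(8m_pL²) = 6.871×10^-15 J and ΔE = (4² − 3²)E_1 = 4.810×10^-14 J.
f = ΔE/h = 4.810×10^-14/6.63×10^-34 = 7.25×10^19 Hz.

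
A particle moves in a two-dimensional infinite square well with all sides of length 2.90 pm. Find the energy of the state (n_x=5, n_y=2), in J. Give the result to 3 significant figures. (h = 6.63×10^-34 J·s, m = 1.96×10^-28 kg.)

E = 9.67×10^-16 J

For a 2D rectangular well E = (h²/8m)·Σ n_i²/L_i² = (6.63×10^-34)²/(8·1.96×10^-28) · [5²/(2.90 pm)² + 2²/(2.90 pm)²].
Evaluating gives E = 9.67×10^-16 J.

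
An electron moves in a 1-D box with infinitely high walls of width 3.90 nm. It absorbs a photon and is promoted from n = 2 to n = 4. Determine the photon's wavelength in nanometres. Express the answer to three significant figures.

E_1 = h²/(8m_eL²) = 3.961×10^-21 J, so ΔE = (4² − 2²)E_1 = 4.753×10^-20 J.
λ = hc/ΔE = (6.626×10^-34·2.998×10^8)/4.753×10^-20 = 4.18×10^-6 m = 4.18×10^3 nm.

λ = 4.18×10^3 nm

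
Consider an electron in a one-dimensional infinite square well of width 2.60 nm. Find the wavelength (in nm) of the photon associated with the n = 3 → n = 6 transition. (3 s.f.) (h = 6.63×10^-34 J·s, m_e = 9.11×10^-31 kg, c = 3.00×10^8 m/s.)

λ = 826 nm

E_1 = h²/(8m_eL²) = 8.922×10^-21 J, so ΔE = (6² − 3²)E_1 = 2.409×10^-19 J.
λ = hc/ΔE = (6.63×10^-34·3.00×10^8)/2.409×10^-19 = 8.26×10^-7 m = 826 nm.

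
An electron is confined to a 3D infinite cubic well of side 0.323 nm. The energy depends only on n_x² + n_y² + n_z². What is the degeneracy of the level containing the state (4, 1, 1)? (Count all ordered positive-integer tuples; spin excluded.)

degeneracy = 3

The level has n_x² + n_y² + n_z² = 18. The ordered positive-integer solutions are (1, 1, 4), (1, 4, 1), (4, 1, 1).
That gives 3 states.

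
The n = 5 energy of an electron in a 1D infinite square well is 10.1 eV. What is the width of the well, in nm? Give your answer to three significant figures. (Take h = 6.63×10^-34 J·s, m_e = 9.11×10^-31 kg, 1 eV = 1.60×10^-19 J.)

From E_n = n²h²/(8m_eL²), L = n·h/√(8m_eE_n).
E_5 = 10.1 eV = 1.616×10^-18 J, so L = 5·6.63×10^-34/√(8·9.11×10^-31·1.616×10^-18) = 9.66×10^-10 m = 0.966 nm.

L = 0.966 nm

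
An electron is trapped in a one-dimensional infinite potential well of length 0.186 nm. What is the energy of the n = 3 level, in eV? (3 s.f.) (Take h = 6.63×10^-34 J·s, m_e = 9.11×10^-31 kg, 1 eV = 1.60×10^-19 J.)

For an infinite well E_n = n²h²/(8m_eL²), so E_1 = h²/(8m_eL²) = (6.63×10^-34)²/(8·9.11×10^-31·(1.86×10^-10 m)²) = 1.743×10^-18 J.
Then E_3 = 3²·E_1 = 9·1.743×10^-18 J = 1.569×10^-17 J.
Converting, E_3 = 1.569×10^-17 J / (1.60×10^-19 J/eV) = 98.1 eV.

E_3 = 98.1 eV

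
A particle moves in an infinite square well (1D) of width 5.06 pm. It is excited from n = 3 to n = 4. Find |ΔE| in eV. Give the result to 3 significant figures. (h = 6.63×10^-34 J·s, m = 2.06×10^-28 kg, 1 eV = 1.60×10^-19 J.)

E_1 = h²/(8mL²) = 1.042×10^-17 J.
|ΔE| = |3² − 4²|·E_1 = 7·1.042×10^-17 J = 7.294×10^-17 J = 456 eV.

|ΔE| = 456 eV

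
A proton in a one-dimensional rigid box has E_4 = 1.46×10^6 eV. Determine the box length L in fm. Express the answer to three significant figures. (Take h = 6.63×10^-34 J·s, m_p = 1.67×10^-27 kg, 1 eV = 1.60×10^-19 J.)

L = 47.5 fm

From E_n = n²h²/(8m_pL²), L = n·h/√(8m_pE_n).
E_4 = 1.46×10^6 eV = 2.336×10^-13 J, so L = 4·6.63×10^-34/√(8·1.67×10^-27·2.336×10^-13) = 4.75×10^-14 m = 47.5 fm.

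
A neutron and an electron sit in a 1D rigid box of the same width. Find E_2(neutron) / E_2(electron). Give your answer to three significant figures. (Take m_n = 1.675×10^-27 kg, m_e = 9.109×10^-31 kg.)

5.44×10^-4

E_n ∝ 1/m at fixed n and L, so the ratio is m_e/m_n = 9.109×10^-31/1.675×10^-27 = 5.44×10^-4.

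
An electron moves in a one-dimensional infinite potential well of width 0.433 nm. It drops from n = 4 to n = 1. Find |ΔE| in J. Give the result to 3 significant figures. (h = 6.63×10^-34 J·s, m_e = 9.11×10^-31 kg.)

E_1 = h²/(8m_eL²) = 3.217×10^-19 J.
|ΔE| = |4² − 1²|·E_1 = 15·3.217×10^-19 J = 4.83×10^-18 J.

|ΔE| = 4.83×10^-18 J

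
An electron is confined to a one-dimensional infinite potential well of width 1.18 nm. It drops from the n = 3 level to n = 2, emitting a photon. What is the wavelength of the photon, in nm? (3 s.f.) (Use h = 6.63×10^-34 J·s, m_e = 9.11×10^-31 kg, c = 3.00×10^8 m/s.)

λ = 918 nm

E_1 = h²/(8m_eL²) = 4.332×10^-20 J, so ΔE = (3² − 2²)E_1 = 2.166×10^-19 J.
λ = hc/ΔE = (6.63×10^-34·3.00×10^8)/2.166×10^-19 = 9.18×10^-7 m = 918 nm.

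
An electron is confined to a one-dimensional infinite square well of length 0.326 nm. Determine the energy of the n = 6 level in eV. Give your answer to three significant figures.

For an infinite well E_n = n²h²/(8m_eL²), so E_1 = h²/(8m_eL²) = (6.626×10^-34)²/(8·9.109×10^-31·(3.26×10^-10 m)²) = 5.669×10^-19 J.
Then E_6 = 6²·E_1 = 36·5.669×10^-19 J = 2.041×10^-17 J.
Converting, E_6 = 2.041×10^-17 J / (1.602×10^-19 J/eV) = 127 eV.

E_6 = 127 eV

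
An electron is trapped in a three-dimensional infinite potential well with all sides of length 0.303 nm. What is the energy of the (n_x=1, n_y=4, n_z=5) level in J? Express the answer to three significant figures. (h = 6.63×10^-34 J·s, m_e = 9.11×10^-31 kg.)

For a 3D rectangular well E = (h²/8m_e)·Σ n_i²/L_i² = (6.63×10^-34)²/(8·9.11×10^-31) · [1²/(0.303 nm)² + 4²/(0.303 nm)² + 5²/(0.303 nm)²].
Evaluating gives E = 2.76×10^-17 J.

E = 2.76×10^-17 J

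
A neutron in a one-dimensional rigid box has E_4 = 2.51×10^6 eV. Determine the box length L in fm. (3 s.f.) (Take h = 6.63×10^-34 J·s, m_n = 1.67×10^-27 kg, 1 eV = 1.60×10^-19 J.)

From E_n = n²h²/(8m_nL²), L = n·h/√(8m_nE_n).
E_4 = 2.51×10^6 eV = 4.016×10^-13 J, so L = 4·6.63×10^-34/√(8·1.67×10^-27·4.016×10^-13) = 3.62×10^-14 m = 36.2 fm.

L = 36.2 fm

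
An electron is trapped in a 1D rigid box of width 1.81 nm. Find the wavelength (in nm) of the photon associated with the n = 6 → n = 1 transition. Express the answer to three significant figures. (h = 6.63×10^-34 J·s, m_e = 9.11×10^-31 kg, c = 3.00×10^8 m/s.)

E_1 = h²/(8m_eL²) = 1.841×10^-20 J, so ΔE = (6² − 1²)E_1 = 6.443×10^-19 J.
λ = hc/ΔE = (6.63×10^-34·3.00×10^8)/6.443×10^-19 = 3.09×10^-7 m = 309 nm.

λ = 309 nm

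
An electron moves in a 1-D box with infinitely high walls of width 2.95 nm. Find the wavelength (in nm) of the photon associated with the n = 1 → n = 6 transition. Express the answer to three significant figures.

E_1 = h²/(8m_eL²) = 6.923×10^-21 J, so ΔE = (6² − 1²)E_1 = 2.423×10^-19 J.
λ = hc/ΔE = (6.626×10^-34·2.998×10^8)/2.423×10^-19 = 8.20×10^-7 m = 820 nm.

λ = 820 nm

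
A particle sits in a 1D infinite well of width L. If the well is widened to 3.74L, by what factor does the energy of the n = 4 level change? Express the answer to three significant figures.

E_n ∝ 1/L², so the energy scales by 1/3.74² = 0.0715.

0.0715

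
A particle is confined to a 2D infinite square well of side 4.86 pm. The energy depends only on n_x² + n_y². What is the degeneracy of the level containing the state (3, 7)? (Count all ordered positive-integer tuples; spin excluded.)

The level has n_x² + n_y² = 58. The ordered positive-integer solutions are (3, 7), (7, 3).
That gives 2 states.

degeneracy = 2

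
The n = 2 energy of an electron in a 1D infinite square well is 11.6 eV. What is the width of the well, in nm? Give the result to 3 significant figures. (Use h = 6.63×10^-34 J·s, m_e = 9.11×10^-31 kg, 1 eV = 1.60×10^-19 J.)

L = 0.361 nm

From E_n = n²h²/(8m_eL²), L = n·h/√(8m_eE_n).
E_2 = 11.6 eV = 1.856×10^-18 J, so L = 2·6.63×10^-34/√(8·9.11×10^-31·1.856×10^-18) = 3.61×10^-10 m = 0.361 nm.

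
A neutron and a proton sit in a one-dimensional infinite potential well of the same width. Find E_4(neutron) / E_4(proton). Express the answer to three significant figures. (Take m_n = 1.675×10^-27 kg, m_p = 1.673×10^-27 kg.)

E_n ∝ 1/m at fixed n and L, so the ratio is m_p/m_n = 1.673×10^-27/1.675×10^-27 = 0.999.

0.999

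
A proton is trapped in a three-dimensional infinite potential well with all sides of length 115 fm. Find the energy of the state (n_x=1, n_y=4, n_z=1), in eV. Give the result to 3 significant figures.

For a 3D rectangular well E = (h²/8m_p)·Σ n_i²/L_i² = (6.626×10^-34)²/(8·1.673×10^-27) · [1²/(115 fm)² + 4²/(115 fm)² + 1²/(115 fm)²].
Evaluating gives E = 4.465×10^-14 J = 2.79×10^5 eV.

E = 2.79×10^5 eV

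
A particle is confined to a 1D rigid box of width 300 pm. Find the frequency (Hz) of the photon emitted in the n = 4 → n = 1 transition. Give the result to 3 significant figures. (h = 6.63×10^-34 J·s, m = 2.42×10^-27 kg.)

f = 5.71×10^12 Hz

E_1 = h²/(8mL²) = 2.523×10^-22 J and ΔE = (4² − 1²)E_1 = 3.784×10^-21 J.
f = ΔE/h = 3.784×10^-21/6.63×10^-34 = 5.71×10^12 Hz.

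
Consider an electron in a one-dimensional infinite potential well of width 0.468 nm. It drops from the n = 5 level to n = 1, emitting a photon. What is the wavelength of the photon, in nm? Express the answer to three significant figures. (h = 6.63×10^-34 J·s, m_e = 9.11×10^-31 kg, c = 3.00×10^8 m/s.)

λ = 30.1 nm

E_1 = h²/(8m_eL²) = 2.754×10^-19 J, so ΔE = (5² − 1²)E_1 = 6.610×10^-18 J.
λ = hc/ΔE = (6.63×10^-34·3.00×10^8)/6.610×10^-18 = 3.01×10^-8 m = 30.1 nm.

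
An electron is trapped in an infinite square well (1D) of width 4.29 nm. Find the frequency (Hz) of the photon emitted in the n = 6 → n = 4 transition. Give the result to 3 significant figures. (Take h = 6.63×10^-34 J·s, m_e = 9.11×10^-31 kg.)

f = 9.89×10^13 Hz

E_1 = h²/(8m_eL²) = 3.277×10^-21 J and ΔE = (6² − 4²)E_1 = 6.554×10^-20 J.
f = ΔE/h = 6.554×10^-20/6.63×10^-34 = 9.89×10^13 Hz.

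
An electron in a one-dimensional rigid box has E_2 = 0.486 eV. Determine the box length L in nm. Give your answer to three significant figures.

From E_n = n²h²/(8m_eL²), L = n·h/√(8m_eE_n).
E_2 = 0.486 eV = 7.786×10^-20 J, so L = 2·6.626×10^-34/√(8·9.109×10^-31·7.786×10^-20) = 1.76×10^-9 m = 1.76 nm.

L = 1.76 nm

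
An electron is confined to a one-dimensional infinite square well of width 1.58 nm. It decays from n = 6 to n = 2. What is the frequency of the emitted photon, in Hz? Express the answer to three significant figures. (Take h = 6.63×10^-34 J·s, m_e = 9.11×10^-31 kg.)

f = 1.17×10^15 Hz

E_1 = h²/(8m_eL²) = 2.416×10^-20 J and ΔE = (6² − 2²)E_1 = 7.731×10^-19 J.
f = ΔE/h = 7.731×10^-19/6.63×10^-34 = 1.17×10^15 Hz.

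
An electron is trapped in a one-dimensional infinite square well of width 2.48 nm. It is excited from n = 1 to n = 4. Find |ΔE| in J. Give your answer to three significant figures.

E_1 = h²/(8m_eL²) = 9.796×10^-21 J.
|ΔE| = |1² − 4²|·E_1 = 15·9.796×10^-21 J = 1.47×10^-19 J.

|ΔE| = 1.47×10^-19 J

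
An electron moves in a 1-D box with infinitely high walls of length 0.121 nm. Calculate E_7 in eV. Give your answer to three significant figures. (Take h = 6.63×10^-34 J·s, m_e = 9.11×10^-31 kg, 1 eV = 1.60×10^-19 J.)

E_7 = 1.26×10^3 eV

For an infinite well E_n = n²h²/(8m_eL²), so E_1 = h²/(8m_eL²) = (6.63×10^-34)²/(8·9.11×10^-31·(1.21×10^-10 m)²) = 4.120×10^-18 J.
Then E_7 = 7²·E_1 = 49·4.120×10^-18 J = 2.019×10^-16 J.
Converting, E_7 = 2.019×10^-16 J / (1.60×10^-19 J/eV) = 1.26×10^3 eV.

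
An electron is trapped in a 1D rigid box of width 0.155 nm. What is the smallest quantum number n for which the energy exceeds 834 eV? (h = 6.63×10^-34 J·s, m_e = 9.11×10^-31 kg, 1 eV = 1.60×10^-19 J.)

E_1 = h²/(8m_eL²) = 2.510×10^-18 J = 15.69 eV.
Need n² > 834/15.69 = 53.15, i.e. n > 7.290.
The smallest integer satisfying this is n = 8.

n = 8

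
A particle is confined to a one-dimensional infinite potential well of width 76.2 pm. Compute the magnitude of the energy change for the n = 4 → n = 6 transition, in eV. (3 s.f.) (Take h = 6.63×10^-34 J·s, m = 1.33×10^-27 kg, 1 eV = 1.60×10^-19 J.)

E_1 = h²/(8mL²) = 7.115×10^-21 J.
|ΔE| = |4² − 6²|·E_1 = 20·7.115×10^-21 J = 1.423×10^-19 J = 0.889 eV.

|ΔE| = 0.889 eV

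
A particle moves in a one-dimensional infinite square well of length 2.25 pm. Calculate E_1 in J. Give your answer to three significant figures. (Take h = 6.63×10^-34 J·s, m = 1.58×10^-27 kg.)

For an infinite well E_n = n²h²/(8mL²), so E_1 = h²/(8mL²) = (6.63×10^-34)²/(8·1.58×10^-27·(2.25×10^-12 m)²) = 6.869×10^-18 J.

E_1 = 6.87×10^-18 J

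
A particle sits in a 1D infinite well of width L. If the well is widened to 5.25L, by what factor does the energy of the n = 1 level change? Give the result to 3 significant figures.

0.0363

E_n ∝ 1/L², so the energy scales by 1/5.25² = 0.0363.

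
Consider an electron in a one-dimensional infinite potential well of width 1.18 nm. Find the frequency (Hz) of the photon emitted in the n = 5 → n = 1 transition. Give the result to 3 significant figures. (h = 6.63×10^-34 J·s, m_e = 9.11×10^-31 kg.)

E_1 = h²/(8m_eL²) = 4.332×10^-20 J and ΔE = (5² − 1²)E_1 = 1.040×10^-18 J.
f = ΔE/h = 1.040×10^-18/6.63×10^-34 = 1.57×10^15 Hz.

f = 1.57×10^15 Hz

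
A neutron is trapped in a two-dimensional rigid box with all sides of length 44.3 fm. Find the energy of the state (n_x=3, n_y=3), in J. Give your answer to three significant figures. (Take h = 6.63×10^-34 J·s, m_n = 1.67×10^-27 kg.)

E = 3.02×10^-13 J

For a 2D rectangular well E = (h²/8m_n)·Σ n_i²/L_i² = (6.63×10^-34)²/(8·1.67×10^-27) · [3²/(44.3 fm)² + 3²/(44.3 fm)²].
Evaluating gives E = 3.02×10^-13 J.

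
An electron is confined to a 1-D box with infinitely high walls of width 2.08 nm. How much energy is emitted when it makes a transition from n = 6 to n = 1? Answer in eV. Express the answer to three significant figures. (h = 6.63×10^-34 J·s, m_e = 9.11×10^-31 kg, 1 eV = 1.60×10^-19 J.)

|ΔE| = 3.05 eV

E_1 = h²/(8m_eL²) = 1.394×10^-20 J.
|ΔE| = |6² − 1²|·E_1 = 35·1.394×10^-20 J = 4.879×10^-19 J = 3.05 eV.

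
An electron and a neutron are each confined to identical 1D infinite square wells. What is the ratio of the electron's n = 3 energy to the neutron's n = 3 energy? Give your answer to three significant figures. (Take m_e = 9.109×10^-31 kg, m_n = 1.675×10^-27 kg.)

1.84×10^3

E_n ∝ 1/m at fixed n and L, so the ratio is m_n/m_e = 1.675×10^-27/9.109×10^-31 = 1.84×10^3.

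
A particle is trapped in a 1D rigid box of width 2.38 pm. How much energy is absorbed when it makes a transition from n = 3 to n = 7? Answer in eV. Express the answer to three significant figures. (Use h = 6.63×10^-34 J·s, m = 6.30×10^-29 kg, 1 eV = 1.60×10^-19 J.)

|ΔE| = 3.85×10^4 eV

E_1 = h²/(8mL²) = 1.540×10^-16 J.
|ΔE| = |3² − 7²|·E_1 = 40·1.540×10^-16 J = 6.160×10^-15 J = 3.85×10^4 eV.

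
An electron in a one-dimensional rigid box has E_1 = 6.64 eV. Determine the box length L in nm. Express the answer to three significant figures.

L = 0.238 nm

From E_n = n²h²/(8m_eL²), L = n·h/√(8m_eE_n).
E_1 = 6.64 eV = 1.064×10^-18 J, so L = 1·6.626×10^-34/√(8·9.109×10^-31·1.064×10^-18) = 2.38×10^-10 m = 0.238 nm.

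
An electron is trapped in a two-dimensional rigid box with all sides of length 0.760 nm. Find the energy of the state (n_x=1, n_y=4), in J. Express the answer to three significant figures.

For a 2D rectangular well E = (h²/8m_e)·Σ n_i²/L_i² = (6.626×10^-34)²/(8·9.109×10^-31) · [1²/(0.760 nm)² + 4²/(0.760 nm)²].
Evaluating gives E = 1.77×10^-18 J.

E = 1.77×10^-18 J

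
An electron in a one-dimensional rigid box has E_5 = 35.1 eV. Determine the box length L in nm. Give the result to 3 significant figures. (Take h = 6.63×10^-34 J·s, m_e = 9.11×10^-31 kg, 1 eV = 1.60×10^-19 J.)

From E_n = n²h²/(8m_eL²), L = n·h/√(8m_eE_n).
E_5 = 35.1 eV = 5.616×10^-18 J, so L = 5·6.63×10^-34/√(8·9.11×10^-31·5.616×10^-18) = 5.18×10^-10 m = 0.518 nm.

L = 0.518 nm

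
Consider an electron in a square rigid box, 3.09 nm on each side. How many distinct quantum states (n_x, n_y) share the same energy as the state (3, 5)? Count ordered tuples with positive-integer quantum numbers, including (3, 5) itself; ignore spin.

degeneracy = 2

The level has n_x² + n_y² = 34. The ordered positive-integer solutions are (3, 5), (5, 3).
That gives 2 states.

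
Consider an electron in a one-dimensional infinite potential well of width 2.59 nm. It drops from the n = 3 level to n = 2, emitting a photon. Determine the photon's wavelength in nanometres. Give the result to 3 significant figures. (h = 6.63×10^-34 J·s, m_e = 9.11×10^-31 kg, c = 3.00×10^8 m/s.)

λ = 4.42×10^3 nm

E_1 = h²/(8m_eL²) = 8.991×10^-21 J, so ΔE = (3² − 2²)E_1 = 4.495×10^-20 J.
λ = hc/ΔE = (6.63×10^-34·3.00×10^8)/4.495×10^-20 = 4.42×10^-6 m = 4.42×10^3 nm.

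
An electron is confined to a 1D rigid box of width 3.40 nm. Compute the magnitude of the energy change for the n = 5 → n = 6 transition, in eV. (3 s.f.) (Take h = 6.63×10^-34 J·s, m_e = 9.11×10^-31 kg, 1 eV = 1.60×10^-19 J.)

|ΔE| = 0.359 eV

E_1 = h²/(8m_eL²) = 5.217×10^-21 J.
|ΔE| = |5² − 6²|·E_1 = 11·5.217×10^-21 J = 5.739×10^-20 J = 0.359 eV.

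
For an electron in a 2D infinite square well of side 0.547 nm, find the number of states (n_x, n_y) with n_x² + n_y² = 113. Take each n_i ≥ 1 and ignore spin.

degeneracy = 2

The level has n_x² + n_y² = 113. The ordered positive-integer solutions are (7, 8), (8, 7).
That gives 2 states.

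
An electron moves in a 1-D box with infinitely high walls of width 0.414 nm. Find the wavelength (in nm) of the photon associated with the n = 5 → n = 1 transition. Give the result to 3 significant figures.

E_1 = h²/(8m_eL²) = 3.515×10^-19 J, so ΔE = (5² − 1²)E_1 = 8.436×10^-18 J.
λ = hc/ΔE = (6.626×10^-34·2.998×10^8)/8.436×10^-18 = 2.35×10^-8 m = 23.5 nm.

λ = 23.5 nm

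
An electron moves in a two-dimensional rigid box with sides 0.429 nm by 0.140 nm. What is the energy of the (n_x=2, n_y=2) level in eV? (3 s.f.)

E = 84.9 eV

For a 2D rectangular well E = (h²/8m_e)·Σ n_i²/L_i² = (6.626×10^-34)²/(8·9.109×10^-31) · [2²/(0.429 nm)² + 2²/(0.140 nm)²].
Evaluating gives E = 1.360×10^-17 J = 84.9 eV.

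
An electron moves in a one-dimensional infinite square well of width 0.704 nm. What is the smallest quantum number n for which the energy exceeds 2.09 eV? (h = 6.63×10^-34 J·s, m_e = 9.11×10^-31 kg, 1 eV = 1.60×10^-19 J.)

E_1 = h²/(8m_eL²) = 1.217×10^-19 J = 0.7606 eV.
Need n² > 2.09/0.7606 = 2.748, i.e. n > 1.658.
The smallest integer satisfying this is n = 2.

n = 2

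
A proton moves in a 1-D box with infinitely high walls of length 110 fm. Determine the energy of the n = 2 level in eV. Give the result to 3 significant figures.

E_2 = 6.77×10^4 eV

For an infinite well E_n = n²h²/(8m_pL²), so E_1 = h²/(8m_pL²) = (6.626×10^-34)²/(8·1.673×10^-27·(1.10×10^-13 m)²) = 2.711×10^-15 J.
Then E_2 = 2²·E_1 = 4·2.711×10^-15 J = 1.084×10^-14 J.
Converting, E_2 = 1.084×10^-14 J / (1.602×10^-19 J/eV) = 6.77×10^4 eV.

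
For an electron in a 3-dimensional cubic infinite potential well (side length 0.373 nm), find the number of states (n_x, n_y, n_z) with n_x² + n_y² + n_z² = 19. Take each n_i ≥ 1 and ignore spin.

The level has n_x² + n_y² + n_z² = 19. The ordered positive-integer solutions are (1, 3, 3), (3, 1, 3), (3, 3, 1).
That gives 3 states.

degeneracy = 3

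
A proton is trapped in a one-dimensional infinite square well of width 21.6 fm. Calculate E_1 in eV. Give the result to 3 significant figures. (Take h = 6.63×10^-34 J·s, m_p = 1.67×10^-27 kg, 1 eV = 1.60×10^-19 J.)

For an infinite well E_n = n²h²/(8m_pL²), so E_1 = h²/(8m_pL²) = (6.63×10^-34)²/(8·1.67×10^-27·(2.16×10^-14 m)²) = 7.052×10^-14 J.
Converting, E_1 = 7.052×10^-14 J / (1.60×10^-19 J/eV) = 4.41×10^5 eV.

E_1 = 4.41×10^5 eV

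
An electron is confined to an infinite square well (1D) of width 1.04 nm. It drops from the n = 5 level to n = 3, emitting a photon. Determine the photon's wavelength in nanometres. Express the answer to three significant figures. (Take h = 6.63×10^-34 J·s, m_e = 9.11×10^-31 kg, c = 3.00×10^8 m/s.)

λ = 223 nm

E_1 = h²/(8m_eL²) = 5.576×10^-20 J, so ΔE = (5² − 3²)E_1 = 8.922×10^-19 J.
λ = hc/ΔE = (6.63×10^-34·3.00×10^8)/8.922×10^-19 = 2.23×10^-7 m = 223 nm.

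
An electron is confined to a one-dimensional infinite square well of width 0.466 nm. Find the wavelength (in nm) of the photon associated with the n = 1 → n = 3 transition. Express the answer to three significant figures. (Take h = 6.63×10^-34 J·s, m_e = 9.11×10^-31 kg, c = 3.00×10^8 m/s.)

E_1 = h²/(8m_eL²) = 2.777×10^-19 J, so ΔE = (3² − 1²)E_1 = 2.222×10^-18 J.
λ = hc/ΔE = (6.63×10^-34·3.00×10^8)/2.222×10^-18 = 8.95×10^-8 m = 89.5 nm.

λ = 89.5 nm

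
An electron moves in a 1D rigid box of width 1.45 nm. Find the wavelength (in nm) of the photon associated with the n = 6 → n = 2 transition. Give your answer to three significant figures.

λ = 217 nm

E_1 = h²/(8m_eL²) = 2.866×10^-20 J, so ΔE = (6² − 2²)E_1 = 9.171×10^-19 J.
λ = hc/ΔE = (6.626×10^-34·2.998×10^8)/9.171×10^-19 = 2.17×10^-7 m = 217 nm.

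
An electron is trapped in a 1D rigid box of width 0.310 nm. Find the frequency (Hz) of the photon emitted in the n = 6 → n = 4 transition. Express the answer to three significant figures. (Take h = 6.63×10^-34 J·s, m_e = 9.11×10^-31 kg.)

f = 1.89×10^16 Hz

E_1 = h²/(8m_eL²) = 6.276×10^-19 J and ΔE = (6² − 4²)E_1 = 1.255×10^-17 J.
f = ΔE/h = 1.255×10^-17/6.63×10^-34 = 1.89×10^16 Hz.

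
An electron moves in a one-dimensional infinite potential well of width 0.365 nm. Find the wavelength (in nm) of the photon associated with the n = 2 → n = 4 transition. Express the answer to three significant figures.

E_1 = h²/(8m_eL²) = 4.522×10^-19 J, so ΔE = (4² − 2²)E_1 = 5.426×10^-18 J.
λ = hc/ΔE = (6.626×10^-34·2.998×10^8)/5.426×10^-18 = 3.66×10^-8 m = 36.6 nm.

λ = 36.6 nm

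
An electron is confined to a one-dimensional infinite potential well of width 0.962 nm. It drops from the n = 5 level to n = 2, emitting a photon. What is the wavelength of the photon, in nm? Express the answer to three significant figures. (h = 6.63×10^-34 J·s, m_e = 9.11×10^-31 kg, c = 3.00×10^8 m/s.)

λ = 145 nm

E_1 = h²/(8m_eL²) = 6.517×10^-20 J, so ΔE = (5² − 2²)E_1 = 1.369×10^-18 J.
λ = hc/ΔE = (6.63×10^-34·3.00×10^8)/1.369×10^-18 = 1.45×10^-7 m = 145 nm.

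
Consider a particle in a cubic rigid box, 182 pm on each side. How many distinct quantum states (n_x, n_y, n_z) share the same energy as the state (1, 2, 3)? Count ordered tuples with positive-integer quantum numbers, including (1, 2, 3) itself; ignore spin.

The level has n_x² + n_y² + n_z² = 14. The ordered positive-integer solutions are (1, 2, 3), (1, 3, 2), (2, 1, 3), (2, 3, 1), (3, 1, 2), (3, 2, 1).
That gives 6 states.

degeneracy = 6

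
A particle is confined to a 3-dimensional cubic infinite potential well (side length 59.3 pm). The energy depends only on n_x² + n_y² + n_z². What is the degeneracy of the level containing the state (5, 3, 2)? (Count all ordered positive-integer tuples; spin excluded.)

The level has n_x² + n_y² + n_z² = 38. The ordered positive-integer solutions are (1, 1, 6), (1, 6, 1), (2, 3, 5), (2, 5, 3), (3, 2, 5), (3, 5, 2), (5, 2, 3), (5, 3, 2), (6, 1, 1).
That gives 9 states.

degeneracy = 9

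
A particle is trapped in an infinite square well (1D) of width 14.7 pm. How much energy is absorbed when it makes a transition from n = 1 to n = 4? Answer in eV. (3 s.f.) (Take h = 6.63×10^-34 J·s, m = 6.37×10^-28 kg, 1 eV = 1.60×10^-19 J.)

E_1 = h²/(8mL²) = 3.992×10^-19 J.
|ΔE| = |1² − 4²|·E_1 = 15·3.992×10^-19 J = 5.988×10^-18 J = 37.4 eV.

|ΔE| = 37.4 eV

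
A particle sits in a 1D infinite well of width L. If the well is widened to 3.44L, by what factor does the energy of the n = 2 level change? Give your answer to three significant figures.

E_n ∝ 1/L², so the energy scales by 1/3.44² = 0.0845.

0.0845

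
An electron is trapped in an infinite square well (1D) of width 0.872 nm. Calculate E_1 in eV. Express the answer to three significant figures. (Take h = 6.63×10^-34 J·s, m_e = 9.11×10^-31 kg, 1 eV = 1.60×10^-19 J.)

For an infinite well E_n = n²h²/(8m_eL²), so E_1 = h²/(8m_eL²) = (6.63×10^-34)²/(8·9.11×10^-31·(8.72×10^-10 m)²) = 7.932×10^-20 J.
Converting, E_1 = 7.932×10^-20 J / (1.60×10^-19 J/eV) = 0.496 eV.

E_1 = 0.496 eV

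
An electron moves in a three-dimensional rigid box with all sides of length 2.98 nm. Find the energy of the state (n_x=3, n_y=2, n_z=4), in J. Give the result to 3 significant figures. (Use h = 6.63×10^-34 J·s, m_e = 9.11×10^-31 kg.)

E = 1.97×10^-19 J

For a 3D rectangular well E = (h²/8m_e)·Σ n_i²/L_i² = (6.63×10^-34)²/(8·9.11×10^-31) · [3²/(2.98 nm)² + 2²/(2.98 nm)² + 4²/(2.98 nm)²].
Evaluating gives E = 1.97×10^-19 J.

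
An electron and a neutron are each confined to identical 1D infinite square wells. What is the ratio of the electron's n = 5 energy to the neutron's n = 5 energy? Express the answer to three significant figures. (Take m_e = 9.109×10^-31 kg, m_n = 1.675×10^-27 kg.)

E_n ∝ 1/m at fixed n and L, so the ratio is m_n/m_e = 1.675×10^-27/9.109×10^-31 = 1.84×10^3.

1.84×10^3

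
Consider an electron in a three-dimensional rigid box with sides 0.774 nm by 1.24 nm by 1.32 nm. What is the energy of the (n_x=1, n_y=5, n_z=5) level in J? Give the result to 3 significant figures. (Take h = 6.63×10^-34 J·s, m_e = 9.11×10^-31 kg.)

For a 3D rectangular well E = (h²/8m_e)·Σ n_i²/L_i² = (6.63×10^-34)²/(8·9.11×10^-31) · [1²/(0.774 nm)² + 5²/(1.24 nm)² + 5²/(1.32 nm)²].
Evaluating gives E = 1.95×10^-18 J.

E = 1.95×10^-18 J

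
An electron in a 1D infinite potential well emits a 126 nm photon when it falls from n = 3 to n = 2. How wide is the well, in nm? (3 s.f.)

The photon carries ΔE = hc/λ = 6.626×10^-34·2.998×10^8/1.26×10^-7 m = 1.577×10^-18 J.
Since ΔE = (3² − 2²)E_1, E_1 = 3.154×10^-19 J, and L = h/√(8m_eE_1) = 4.37×10^-10 m = 0.437 nm.

L = 0.437 nm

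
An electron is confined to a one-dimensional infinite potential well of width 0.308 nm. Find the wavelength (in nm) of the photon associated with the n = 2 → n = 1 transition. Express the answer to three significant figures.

λ = 104 nm

E_1 = h²/(8m_eL²) = 6.351×10^-19 J, so ΔE = (2² − 1²)E_1 = 1.905×10^-18 J.
λ = hc/ΔE = (6.626×10^-34·2.998×10^8)/1.905×10^-18 = 1.04×10^-7 m = 104 nm.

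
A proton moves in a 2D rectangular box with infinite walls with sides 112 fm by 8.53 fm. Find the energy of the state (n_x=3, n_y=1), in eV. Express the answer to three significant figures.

E = 2.96×10^6 eV

For a 2D rectangular well E = (h²/8m_p)·Σ n_i²/L_i² = (6.626×10^-34)²/(8·1.673×10^-27) · [3²/(112 fm)² + 1²/(8.53 fm)²].
Evaluating gives E = 4.744×10^-13 J = 2.96×10^6 eV.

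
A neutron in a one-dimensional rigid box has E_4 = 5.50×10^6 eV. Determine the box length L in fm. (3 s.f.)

From E_n = n²h²/(8m_nL²), L = n·h/√(8m_nE_n).
E_4 = 5.50×10^6 eV = 8.811×10^-13 J, so L = 4·6.626×10^-34/√(8·1.675×10^-27·8.811×10^-13) = 2.44×10^-14 m = 24.4 fm.

L = 24.4 fm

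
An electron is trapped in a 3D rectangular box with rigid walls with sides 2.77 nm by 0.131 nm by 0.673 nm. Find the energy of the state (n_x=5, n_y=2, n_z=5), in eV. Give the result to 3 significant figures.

E = 110 eV

For a 3D rectangular well E = (h²/8m_e)·Σ n_i²/L_i² = (6.626×10^-34)²/(8·9.109×10^-31) · [5²/(2.77 nm)² + 2²/(0.131 nm)² + 5²/(0.673 nm)²].
Evaluating gives E = 1.756×10^-17 J = 110 eV.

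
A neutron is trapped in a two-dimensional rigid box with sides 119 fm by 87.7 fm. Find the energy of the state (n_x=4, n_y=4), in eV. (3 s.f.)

For a 2D rectangular well E = (h²/8m_n)·Σ n_i²/L_i² = (6.626×10^-34)²/(8·1.675×10^-27) · [4²/(119 fm)² + 4²/(87.7 fm)²].
Evaluating gives E = 1.052×10^-13 J = 6.57×10^5 eV.

E = 6.57×10^5 eV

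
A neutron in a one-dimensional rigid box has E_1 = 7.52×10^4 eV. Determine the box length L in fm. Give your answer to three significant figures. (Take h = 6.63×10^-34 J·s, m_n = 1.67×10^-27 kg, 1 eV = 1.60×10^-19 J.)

From E_n = n²h²/(8m_nL²), L = n·h/√(8m_nE_n).
E_1 = 7.52×10^4 eV = 1.203×10^-14 J, so L = 1·6.63×10^-34/√(8·1.67×10^-27·1.203×10^-14) = 5.23×10^-14 m = 52.3 fm.

L = 52.3 fm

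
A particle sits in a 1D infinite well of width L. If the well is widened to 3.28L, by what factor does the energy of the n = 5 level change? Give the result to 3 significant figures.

0.0930

E_n ∝ 1/L², so the energy scales by 1/3.28² = 0.0930.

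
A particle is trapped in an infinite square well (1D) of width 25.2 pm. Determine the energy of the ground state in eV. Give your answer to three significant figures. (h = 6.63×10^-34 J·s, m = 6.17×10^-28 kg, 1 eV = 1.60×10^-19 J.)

For an infinite well E_n = n²h²/(8mL²), so E_1 = h²/(8mL²) = (6.63×10^-34)²/(8·6.17×10^-28·(2.52×10^-11 m)²) = 1.402×10^-19 J.
Converting, E_1 = 1.402×10^-19 J / (1.60×10^-19 J/eV) = 0.876 eV.

E_1 = 0.876 eV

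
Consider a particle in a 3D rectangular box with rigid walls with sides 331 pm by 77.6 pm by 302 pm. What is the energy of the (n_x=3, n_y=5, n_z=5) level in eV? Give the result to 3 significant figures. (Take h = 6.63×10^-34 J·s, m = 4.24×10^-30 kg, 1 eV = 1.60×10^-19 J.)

For a 3D rectangular well E = (h²/8m)·Σ n_i²/L_i² = (6.63×10^-34)²/(8·4.24×10^-30) · [3²/(331 pm)² + 5²/(77.6 pm)² + 5²/(302 pm)²].
Evaluating gives E = 5.842×10^-17 J = 365 eV.

E = 365 eV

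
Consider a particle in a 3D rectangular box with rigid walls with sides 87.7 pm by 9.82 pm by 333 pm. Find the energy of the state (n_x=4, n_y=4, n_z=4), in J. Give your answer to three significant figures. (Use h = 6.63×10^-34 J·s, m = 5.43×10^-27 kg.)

For a 3D rectangular well E = (h²/8m)·Σ n_i²/L_i² = (6.63×10^-34)²/(8·5.43×10^-27) · [4²/(87.7 pm)² + 4²/(9.82 pm)² + 4²/(333 pm)²].
Evaluating gives E = 1.70×10^-18 J.

E = 1.70×10^-18 J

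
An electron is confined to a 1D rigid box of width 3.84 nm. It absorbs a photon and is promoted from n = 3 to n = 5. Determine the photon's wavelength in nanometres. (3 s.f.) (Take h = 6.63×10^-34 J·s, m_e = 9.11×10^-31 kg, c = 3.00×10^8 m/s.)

λ = 3.04×10^3 nm

E_1 = h²/(8m_eL²) = 4.090×10^-21 J, so ΔE = (5² − 3²)E_1 = 6.544×10^-20 J.
λ = hc/ΔE = (6.63×10^-34·3.00×10^8)/6.544×10^-20 = 3.04×10^-6 m = 3.04×10^3 nm.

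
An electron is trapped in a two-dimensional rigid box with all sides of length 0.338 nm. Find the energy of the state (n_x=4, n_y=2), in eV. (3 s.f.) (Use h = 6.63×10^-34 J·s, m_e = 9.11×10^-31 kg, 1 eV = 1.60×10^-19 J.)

For a 2D rectangular well E = (h²/8m_e)·Σ n_i²/L_i² = (6.63×10^-34)²/(8·9.11×10^-31) · [4²/(0.338 nm)² + 2²/(0.338 nm)²].
Evaluating gives E = 1.056×10^-17 J = 66.0 eV.

E = 66.0 eV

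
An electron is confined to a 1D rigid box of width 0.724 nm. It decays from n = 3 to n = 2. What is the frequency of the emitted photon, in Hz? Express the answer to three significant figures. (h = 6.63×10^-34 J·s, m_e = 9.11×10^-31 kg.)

f = 8.68×10^14 Hz

E_1 = h²/(8m_eL²) = 1.151×10^-19 J and ΔE = (3² − 2²)E_1 = 5.755×10^-19 J.
f = ΔE/h = 5.755×10^-19/6.63×10^-34 = 8.68×10^14 Hz.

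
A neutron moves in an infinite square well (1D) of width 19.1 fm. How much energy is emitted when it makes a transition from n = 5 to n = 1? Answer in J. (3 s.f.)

E_1 = h²/(8m_nL²) = 8.981×10^-14 J.
|ΔE| = |5² − 1²|·E_1 = 24·8.981×10^-14 J = 2.16×10^-12 J.

|ΔE| = 2.16×10^-12 J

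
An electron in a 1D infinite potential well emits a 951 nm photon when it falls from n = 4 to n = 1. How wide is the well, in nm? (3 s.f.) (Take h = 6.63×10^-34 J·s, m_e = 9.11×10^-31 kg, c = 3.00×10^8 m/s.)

L = 2.08 nm

The photon carries ΔE = hc/λ = 6.63×10^-34·3.00×10^8/9.51×10^-7 m = 2.091×10^-19 J.
Since ΔE = (4² − 1²)E_1, E_1 = 1.394×10^-20 J, and L = h/√(8m_eE_1) = 2.08×10^-9 m = 2.08 nm.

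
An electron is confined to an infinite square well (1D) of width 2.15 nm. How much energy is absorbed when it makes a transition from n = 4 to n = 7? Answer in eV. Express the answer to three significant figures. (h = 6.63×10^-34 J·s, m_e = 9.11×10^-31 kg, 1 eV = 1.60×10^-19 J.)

|ΔE| = 2.69 eV

E_1 = h²/(8m_eL²) = 1.305×10^-20 J.
|ΔE| = |4² − 7²|·E_1 = 33·1.305×10^-20 J = 4.306×10^-19 J = 2.69 eV.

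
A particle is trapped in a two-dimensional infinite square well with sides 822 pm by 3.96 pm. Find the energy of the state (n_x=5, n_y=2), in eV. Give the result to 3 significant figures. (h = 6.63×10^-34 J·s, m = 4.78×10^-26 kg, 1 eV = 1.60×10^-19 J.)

E = 1.83 eV

For a 2D rectangular well E = (h²/8m)·Σ n_i²/L_i² = (6.63×10^-34)²/(8·4.78×10^-26) · [5²/(822 pm)² + 2²/(3.96 pm)²].
Evaluating gives E = 2.933×10^-19 J = 1.83 eV.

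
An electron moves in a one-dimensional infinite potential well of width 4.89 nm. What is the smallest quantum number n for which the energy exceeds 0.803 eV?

E_1 = h²/(8m_eL²) = 2.520×10^-21 J = 0.01573 eV.
Need n² > 0.803/0.01573 = 51.05, i.e. n > 7.145.
The smallest integer satisfying this is n = 8.

n = 8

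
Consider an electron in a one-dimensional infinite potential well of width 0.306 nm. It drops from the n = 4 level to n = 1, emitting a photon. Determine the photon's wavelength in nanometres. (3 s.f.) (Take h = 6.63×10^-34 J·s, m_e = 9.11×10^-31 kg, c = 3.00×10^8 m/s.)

E_1 = h²/(8m_eL²) = 6.441×10^-19 J, so ΔE = (4² − 1²)E_1 = 9.662×10^-18 J.
λ = hc/ΔE = (6.63×10^-34·3.00×10^8)/9.662×10^-18 = 2.06×10^-8 m = 20.6 nm.

λ = 20.6 nm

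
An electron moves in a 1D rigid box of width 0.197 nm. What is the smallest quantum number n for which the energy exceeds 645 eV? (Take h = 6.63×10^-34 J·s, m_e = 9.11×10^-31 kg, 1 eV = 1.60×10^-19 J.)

n = 9

E_1 = h²/(8m_eL²) = 1.554×10^-18 J = 9.713 eV.
Need n² > 645/9.713 = 66.41, i.e. n > 8.149.
The smallest integer satisfying this is n = 9.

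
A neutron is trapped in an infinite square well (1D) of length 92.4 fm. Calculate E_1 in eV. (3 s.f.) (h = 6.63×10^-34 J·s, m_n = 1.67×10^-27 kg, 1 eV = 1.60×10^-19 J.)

E_1 = 2.41×10^4 eV

For an infinite well E_n = n²h²/(8m_nL²), so E_1 = h²/(8m_nL²) = (6.63×10^-34)²/(8·1.67×10^-27·(9.24×10^-14 m)²) = 3.854×10^-15 J.
Converting, E_1 = 3.854×10^-15 J / (1.60×10^-19 J/eV) = 2.41×10^4 eV.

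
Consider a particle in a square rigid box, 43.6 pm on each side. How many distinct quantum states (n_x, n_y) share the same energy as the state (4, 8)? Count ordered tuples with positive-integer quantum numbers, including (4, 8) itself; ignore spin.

degeneracy = 2

The level has n_x² + n_y² = 80. The ordered positive-integer solutions are (4, 8), (8, 4).
That gives 2 states.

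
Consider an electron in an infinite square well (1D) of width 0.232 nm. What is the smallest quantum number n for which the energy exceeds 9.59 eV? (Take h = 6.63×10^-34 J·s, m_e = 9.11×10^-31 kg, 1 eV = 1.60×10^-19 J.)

E_1 = h²/(8m_eL²) = 1.121×10^-18 J = 7.006 eV.
Need n² > 9.59/7.006 = 1.369, i.e. n > 1.170.
The smallest integer satisfying this is n = 2.

n = 2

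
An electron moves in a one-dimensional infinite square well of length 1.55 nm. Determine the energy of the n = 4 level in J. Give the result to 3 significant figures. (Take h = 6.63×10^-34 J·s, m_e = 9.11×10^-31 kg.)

For an infinite well E_n = n²h²/(8m_eL²), so E_1 = h²/(8m_eL²) = (6.63×10^-34)²/(8·9.11×10^-31·(1.55×10^-9 m)²) = 2.510×10^-20 J.
Then E_4 = 4²·E_1 = 16·2.510×10^-20 J = 4.02×10^-19 J.

E_4 = 4.02×10^-19 J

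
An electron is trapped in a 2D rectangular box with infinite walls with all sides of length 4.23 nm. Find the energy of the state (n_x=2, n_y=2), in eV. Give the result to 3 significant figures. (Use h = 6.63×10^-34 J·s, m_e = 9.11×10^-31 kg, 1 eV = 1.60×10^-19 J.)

E = 0.169 eV

For a 2D rectangular well E = (h²/8m_e)·Σ n_i²/L_i² = (6.63×10^-34)²/(8·9.11×10^-31) · [2²/(4.23 nm)² + 2²/(4.23 nm)²].
Evaluating gives E = 2.697×10^-20 J = 0.169 eV.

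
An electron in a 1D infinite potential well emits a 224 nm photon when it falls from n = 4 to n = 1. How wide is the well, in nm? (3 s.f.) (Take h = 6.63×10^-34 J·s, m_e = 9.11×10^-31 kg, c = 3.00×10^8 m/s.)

L = 1.01 nm

The photon carries ΔE = hc/λ = 6.63×10^-34·3.00×10^8/2.24×10^-7 m = 8.879×10^-19 J.
Since ΔE = (4² − 1²)E_1, E_1 = 5.919×10^-20 J, and L = h/√(8m_eE_1) = 1.01×10^-9 m = 1.01 nm.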